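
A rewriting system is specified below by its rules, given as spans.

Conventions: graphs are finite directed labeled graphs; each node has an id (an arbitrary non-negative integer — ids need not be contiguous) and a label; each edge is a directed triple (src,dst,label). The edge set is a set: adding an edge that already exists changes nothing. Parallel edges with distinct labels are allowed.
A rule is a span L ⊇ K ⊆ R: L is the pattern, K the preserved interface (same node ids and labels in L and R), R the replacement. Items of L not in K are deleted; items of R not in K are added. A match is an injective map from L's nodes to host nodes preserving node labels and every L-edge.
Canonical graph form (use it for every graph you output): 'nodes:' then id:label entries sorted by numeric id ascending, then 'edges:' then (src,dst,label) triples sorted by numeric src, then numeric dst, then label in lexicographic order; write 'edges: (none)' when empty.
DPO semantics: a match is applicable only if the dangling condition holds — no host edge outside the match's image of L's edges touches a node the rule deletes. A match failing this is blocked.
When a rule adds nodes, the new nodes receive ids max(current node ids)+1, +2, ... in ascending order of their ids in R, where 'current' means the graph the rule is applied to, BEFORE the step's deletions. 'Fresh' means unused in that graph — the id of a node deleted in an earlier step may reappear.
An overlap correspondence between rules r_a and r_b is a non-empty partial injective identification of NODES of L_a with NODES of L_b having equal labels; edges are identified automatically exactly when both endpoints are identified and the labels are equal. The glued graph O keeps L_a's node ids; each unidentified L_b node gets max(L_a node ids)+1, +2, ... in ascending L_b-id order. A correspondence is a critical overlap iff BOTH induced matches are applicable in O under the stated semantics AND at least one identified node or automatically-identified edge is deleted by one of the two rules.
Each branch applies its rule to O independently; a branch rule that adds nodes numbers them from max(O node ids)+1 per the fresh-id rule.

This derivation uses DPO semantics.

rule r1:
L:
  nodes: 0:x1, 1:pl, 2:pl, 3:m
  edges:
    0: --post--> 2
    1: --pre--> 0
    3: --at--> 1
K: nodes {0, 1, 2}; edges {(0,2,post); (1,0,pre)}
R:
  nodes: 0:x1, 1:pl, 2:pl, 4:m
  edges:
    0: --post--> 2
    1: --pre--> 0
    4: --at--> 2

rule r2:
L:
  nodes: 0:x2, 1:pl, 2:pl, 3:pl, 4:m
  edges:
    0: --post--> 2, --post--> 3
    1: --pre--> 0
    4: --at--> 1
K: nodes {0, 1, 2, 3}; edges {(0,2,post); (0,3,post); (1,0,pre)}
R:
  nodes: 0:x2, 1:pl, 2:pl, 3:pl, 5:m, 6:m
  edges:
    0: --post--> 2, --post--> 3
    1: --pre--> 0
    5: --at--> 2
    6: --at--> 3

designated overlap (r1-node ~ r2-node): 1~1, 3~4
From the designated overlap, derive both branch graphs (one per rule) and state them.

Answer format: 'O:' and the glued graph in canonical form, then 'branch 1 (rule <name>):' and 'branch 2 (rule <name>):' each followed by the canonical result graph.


O:
nodes: 0:x1, 1:pl, 2:pl, 3:m, 4:x2, 5:pl, 6:pl
edges: (0,2,post); (1,0,pre); (1,4,pre); (3,1,at); (4,5,post); (4,6,post)
branch 1 (rule r1):
nodes: 0:x1, 1:pl, 2:pl, 4:x2, 5:pl, 6:pl, 7:m
edges: (0,2,post); (1,0,pre); (1,4,pre); (4,5,post); (4,6,post); (7,2,at)
branch 2 (rule r2):
nodes: 0:x1, 1:pl, 2:pl, 4:x2, 5:pl, 6:pl, 7:m, 8:m
edges: (0,2,post); (1,0,pre); (1,4,pre); (4,5,post); (4,6,post); (7,5,at); (8,6,at)


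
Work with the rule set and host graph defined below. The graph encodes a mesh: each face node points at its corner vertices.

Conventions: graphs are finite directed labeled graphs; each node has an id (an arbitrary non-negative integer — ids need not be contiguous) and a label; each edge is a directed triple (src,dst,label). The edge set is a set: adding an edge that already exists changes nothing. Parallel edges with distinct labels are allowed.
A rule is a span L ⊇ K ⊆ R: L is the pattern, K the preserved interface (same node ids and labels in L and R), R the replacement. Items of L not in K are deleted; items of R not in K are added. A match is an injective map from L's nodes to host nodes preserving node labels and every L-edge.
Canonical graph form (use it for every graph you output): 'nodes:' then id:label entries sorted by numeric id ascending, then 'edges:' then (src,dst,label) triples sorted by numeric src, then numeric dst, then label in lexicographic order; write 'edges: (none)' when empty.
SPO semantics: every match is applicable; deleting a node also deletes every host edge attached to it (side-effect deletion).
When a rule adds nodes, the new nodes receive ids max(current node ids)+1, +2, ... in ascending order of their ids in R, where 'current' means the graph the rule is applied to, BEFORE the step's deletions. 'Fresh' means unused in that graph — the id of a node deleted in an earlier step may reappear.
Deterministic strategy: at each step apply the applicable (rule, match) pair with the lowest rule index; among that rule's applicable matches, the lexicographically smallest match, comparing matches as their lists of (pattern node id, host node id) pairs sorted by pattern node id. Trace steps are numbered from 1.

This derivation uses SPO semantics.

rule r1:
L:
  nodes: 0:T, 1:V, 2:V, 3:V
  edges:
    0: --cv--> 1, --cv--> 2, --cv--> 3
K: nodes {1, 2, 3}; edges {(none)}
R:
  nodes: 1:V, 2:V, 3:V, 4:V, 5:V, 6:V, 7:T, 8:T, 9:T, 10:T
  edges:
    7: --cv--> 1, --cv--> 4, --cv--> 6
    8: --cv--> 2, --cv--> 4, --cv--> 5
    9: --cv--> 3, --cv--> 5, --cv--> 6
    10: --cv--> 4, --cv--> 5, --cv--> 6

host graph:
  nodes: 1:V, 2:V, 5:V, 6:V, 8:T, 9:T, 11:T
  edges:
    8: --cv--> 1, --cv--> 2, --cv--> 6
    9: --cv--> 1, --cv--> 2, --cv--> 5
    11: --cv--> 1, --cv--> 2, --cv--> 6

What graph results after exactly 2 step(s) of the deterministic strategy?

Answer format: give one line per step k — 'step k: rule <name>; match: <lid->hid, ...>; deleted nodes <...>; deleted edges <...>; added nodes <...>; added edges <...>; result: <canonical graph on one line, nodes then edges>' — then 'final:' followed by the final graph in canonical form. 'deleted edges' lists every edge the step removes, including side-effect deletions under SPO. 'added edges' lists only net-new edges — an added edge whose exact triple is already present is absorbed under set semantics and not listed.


step 1: rule r1; match: 0->8, 1->1, 2->2, 3->6; deleted nodes 8; deleted edges (8,1,cv); (8,2,cv); (8,6,cv); added nodes 12, 13, 14, 15, 16, 17, 18; added edges (15,1,cv); (15,12,cv); (15,14,cv); (16,2,cv); (16,12,cv); (16,13,cv); (17,6,cv); (17,13,cv); (17,14,cv); (18,12,cv); (18,13,cv); (18,14,cv); result: nodes: 1:V, 2:V, 5:V, 6:V, 9:T, 11:T, 12:V, 13:V, 14:V, 15:T, 16:T, 17:T, 18:T edges: (9,1,cv); (9,2,cv); (9,5,cv); (11,1,cv); (11,2,cv); (11,6,cv); (15,1,cv); (15,12,cv); (15,14,cv); (16,2,cv); (16,12,cv); (16,13,cv); (17,6,cv); (17,13,cv); (17,14,cv); (18,12,cv); (18,13,cv); (18,14,cv)
step 2: rule r1; match: 0->9, 1->1, 2->2, 3->5; deleted nodes 9; deleted edges (9,1,cv); (9,2,cv); (9,5,cv); added nodes 19, 20, 21, 22, 23, 24, 25; added edges (22,1,cv); (22,19,cv); (22,21,cv); (23,2,cv); (23,19,cv); (23,20,cv); (24,5,cv); (24,20,cv); (24,21,cv); (25,19,cv); (25,20,cv); (25,21,cv); result: nodes: 1:V, 2:V, 5:V, 6:V, 11:T, 12:V, 13:V, 14:V, 15:T, 16:T, 17:T, 18:T, 19:V, 20:V, 21:V, 22:T, 23:T, 24:T, 25:T edges: (11,1,cv); (11,2,cv); (11,6,cv); (15,1,cv); (15,12,cv); (15,14,cv); (16,2,cv); (16,12,cv); (16,13,cv); (17,6,cv); (17,13,cv); (17,14,cv); (18,12,cv); (18,13,cv); (18,14,cv); (22,1,cv); (22,19,cv); (22,21,cv); (23,2,cv); (23,19,cv); (23,20,cv); (24,5,cv); (24,20,cv); (24,21,cv); (25,19,cv); (25,20,cv); (25,21,cv)
final:
nodes: 1:V, 2:V, 5:V, 6:V, 11:T, 12:V, 13:V, 14:V, 15:T, 16:T, 17:T, 18:T, 19:V, 20:V, 21:V, 22:T, 23:T, 24:T, 25:T
edges: (11,1,cv); (11,2,cv); (11,6,cv); (15,1,cv); (15,12,cv); (15,14,cv); (16,2,cv); (16,12,cv); (16,13,cv); (17,6,cv); (17,13,cv); (17,14,cv); (18,12,cv); (18,13,cv); (18,14,cv); (22,1,cv); (22,19,cv); (22,21,cv); (23,2,cv); (23,19,cv); (23,20,cv); (24,5,cv); (24,20,cv); (24,21,cv); (25,19,cv); (25,20,cv); (25,21,cv)


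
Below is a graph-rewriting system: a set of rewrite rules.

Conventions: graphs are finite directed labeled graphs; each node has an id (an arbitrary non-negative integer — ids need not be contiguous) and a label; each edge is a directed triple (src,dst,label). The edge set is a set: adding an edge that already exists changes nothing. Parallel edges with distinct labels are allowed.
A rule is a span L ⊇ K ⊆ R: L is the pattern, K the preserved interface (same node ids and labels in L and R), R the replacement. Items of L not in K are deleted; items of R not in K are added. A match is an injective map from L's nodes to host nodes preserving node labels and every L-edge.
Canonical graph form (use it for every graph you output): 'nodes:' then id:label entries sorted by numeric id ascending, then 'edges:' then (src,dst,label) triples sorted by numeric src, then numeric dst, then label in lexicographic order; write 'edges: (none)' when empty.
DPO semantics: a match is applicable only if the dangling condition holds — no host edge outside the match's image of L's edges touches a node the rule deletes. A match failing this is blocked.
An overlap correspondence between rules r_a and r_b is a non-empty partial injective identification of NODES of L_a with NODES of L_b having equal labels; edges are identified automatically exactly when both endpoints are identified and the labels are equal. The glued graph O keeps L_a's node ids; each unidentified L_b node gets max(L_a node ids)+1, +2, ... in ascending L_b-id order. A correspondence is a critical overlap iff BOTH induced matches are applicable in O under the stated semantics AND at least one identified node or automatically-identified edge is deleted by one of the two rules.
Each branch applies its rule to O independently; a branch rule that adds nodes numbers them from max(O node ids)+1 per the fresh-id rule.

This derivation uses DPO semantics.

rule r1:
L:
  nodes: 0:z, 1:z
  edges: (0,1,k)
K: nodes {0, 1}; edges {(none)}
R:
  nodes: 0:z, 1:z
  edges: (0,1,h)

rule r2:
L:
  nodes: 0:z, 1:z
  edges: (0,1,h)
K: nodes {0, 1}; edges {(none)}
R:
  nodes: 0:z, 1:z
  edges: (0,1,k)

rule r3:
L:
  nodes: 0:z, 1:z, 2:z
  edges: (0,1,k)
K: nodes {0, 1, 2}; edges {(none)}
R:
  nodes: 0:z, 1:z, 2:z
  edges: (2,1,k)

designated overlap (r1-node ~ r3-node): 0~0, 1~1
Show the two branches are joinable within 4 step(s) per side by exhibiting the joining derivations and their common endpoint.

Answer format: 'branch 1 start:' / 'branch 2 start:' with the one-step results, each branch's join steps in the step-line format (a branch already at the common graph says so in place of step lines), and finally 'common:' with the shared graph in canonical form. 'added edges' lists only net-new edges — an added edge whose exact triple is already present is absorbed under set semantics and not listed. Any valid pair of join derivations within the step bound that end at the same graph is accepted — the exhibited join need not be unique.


branch 1 start:
nodes: 0:z, 1:z, 2:z
edges: (0,1,h)
branch 2 start:
nodes: 0:z, 1:z, 2:z
edges: (2,1,k)
branch 1 step 1: rule r2; match: 0->0, 1->1; deleted nodes (none); deleted edges (0,1,h); added nodes (none); added edges (0,1,k); result: nodes: 0:z, 1:z, 2:z edges: (0,1,k)
branch 2 step 1: rule r3; match: 0->2, 1->1, 2->0; deleted nodes (none); deleted edges (2,1,k); added nodes (none); added edges (0,1,k); result: nodes: 0:z, 1:z, 2:z edges: (0,1,k)
common:
nodes: 0:z, 1:z, 2:z
edges: (0,1,k)


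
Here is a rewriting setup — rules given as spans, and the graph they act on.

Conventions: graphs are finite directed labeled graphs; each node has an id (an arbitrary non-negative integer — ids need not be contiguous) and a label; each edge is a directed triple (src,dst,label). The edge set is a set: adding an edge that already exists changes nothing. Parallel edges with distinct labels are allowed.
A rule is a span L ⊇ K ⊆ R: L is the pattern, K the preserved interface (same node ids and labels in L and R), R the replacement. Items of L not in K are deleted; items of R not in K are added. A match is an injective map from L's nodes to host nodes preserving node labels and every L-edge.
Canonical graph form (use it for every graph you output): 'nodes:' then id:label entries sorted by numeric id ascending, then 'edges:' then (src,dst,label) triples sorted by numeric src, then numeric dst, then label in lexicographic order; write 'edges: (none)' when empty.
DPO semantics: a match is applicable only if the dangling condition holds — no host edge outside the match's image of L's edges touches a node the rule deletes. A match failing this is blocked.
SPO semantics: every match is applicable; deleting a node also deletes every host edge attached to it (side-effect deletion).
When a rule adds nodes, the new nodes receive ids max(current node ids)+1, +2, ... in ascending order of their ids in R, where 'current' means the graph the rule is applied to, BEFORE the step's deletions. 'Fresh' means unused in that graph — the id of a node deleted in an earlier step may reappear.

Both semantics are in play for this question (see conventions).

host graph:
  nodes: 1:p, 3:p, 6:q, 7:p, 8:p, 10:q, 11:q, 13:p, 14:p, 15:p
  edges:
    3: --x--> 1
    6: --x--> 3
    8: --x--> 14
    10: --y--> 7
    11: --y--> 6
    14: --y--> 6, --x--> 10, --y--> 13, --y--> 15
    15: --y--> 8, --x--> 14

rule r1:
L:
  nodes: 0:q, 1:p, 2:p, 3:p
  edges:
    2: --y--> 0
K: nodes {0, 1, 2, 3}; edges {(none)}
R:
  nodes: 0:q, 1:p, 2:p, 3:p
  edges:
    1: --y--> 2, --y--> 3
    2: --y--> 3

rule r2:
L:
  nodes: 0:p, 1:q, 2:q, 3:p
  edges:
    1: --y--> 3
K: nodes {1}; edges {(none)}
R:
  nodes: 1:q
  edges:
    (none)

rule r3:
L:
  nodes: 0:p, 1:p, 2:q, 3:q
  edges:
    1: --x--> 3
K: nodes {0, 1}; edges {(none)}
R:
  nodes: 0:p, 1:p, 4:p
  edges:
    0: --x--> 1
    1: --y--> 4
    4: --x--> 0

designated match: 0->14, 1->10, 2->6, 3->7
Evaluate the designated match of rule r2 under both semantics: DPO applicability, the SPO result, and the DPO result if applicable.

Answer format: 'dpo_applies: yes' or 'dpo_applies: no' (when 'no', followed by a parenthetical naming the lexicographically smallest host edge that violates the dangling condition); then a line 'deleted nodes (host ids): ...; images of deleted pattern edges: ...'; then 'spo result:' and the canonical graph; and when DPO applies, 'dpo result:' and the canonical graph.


dpo_applies: no
(the rule deletes node 6, which keeps host edge (6,3,x) outside the match image — the dangling condition fails, DPO blocks; SPO proceeds and side-deletes such edges)
deleted nodes (host ids): 6, 7, 14; images of deleted pattern edges: (10,7,y)
spo result:
nodes: 1:p, 3:p, 8:p, 10:q, 11:q, 13:p, 15:p
edges: (3,1,x); (15,8,y)


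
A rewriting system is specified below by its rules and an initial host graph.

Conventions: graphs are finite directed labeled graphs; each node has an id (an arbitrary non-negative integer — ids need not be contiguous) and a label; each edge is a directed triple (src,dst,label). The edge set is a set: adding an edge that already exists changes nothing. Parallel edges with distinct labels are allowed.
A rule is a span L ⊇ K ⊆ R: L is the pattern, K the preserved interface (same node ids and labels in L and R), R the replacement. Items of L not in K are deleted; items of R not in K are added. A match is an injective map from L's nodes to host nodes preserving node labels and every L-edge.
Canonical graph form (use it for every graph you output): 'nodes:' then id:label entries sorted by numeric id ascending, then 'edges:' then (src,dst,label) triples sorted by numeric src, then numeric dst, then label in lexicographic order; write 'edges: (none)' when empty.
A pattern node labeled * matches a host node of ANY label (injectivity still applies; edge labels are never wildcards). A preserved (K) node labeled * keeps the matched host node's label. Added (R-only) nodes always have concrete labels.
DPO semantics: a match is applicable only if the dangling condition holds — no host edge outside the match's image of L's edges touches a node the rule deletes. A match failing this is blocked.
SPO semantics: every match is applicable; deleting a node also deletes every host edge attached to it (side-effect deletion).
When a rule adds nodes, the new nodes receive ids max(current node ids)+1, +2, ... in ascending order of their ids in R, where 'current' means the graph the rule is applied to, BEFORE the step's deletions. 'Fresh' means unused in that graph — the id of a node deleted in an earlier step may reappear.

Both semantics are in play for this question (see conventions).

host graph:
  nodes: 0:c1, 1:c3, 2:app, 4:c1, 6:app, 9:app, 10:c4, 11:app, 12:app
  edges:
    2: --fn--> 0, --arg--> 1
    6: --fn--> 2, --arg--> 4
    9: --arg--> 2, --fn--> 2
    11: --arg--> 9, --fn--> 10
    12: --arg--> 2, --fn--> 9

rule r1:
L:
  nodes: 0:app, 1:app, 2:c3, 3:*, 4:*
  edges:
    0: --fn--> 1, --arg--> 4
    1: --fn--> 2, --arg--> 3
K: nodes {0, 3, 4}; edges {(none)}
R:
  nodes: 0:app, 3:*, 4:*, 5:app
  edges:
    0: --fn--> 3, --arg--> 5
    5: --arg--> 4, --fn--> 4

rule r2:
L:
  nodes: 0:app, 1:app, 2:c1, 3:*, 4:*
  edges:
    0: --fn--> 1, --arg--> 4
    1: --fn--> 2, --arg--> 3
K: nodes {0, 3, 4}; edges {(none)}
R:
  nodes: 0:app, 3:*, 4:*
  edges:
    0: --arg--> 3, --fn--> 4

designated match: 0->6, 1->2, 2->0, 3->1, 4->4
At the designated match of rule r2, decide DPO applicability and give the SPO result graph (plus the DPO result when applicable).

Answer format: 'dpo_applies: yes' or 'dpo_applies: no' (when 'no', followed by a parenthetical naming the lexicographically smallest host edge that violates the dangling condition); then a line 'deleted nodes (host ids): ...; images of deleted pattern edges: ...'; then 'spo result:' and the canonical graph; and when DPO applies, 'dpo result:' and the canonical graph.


dpo_applies: no
(the rule deletes node 2, which keeps host edge (9,2,arg) outside the match image — the dangling condition fails, DPO blocks; SPO proceeds and side-deletes such edges)
deleted nodes (host ids): 0, 2; images of deleted pattern edges: (2,0,fn); (2,1,arg); (6,2,fn); (6,4,arg)
spo result:
nodes: 1:c3, 4:c1, 6:app, 9:app, 10:c4, 11:app, 12:app
edges: (6,1,arg); (6,4,fn); (11,9,arg); (11,10,fn); (12,9,fn)


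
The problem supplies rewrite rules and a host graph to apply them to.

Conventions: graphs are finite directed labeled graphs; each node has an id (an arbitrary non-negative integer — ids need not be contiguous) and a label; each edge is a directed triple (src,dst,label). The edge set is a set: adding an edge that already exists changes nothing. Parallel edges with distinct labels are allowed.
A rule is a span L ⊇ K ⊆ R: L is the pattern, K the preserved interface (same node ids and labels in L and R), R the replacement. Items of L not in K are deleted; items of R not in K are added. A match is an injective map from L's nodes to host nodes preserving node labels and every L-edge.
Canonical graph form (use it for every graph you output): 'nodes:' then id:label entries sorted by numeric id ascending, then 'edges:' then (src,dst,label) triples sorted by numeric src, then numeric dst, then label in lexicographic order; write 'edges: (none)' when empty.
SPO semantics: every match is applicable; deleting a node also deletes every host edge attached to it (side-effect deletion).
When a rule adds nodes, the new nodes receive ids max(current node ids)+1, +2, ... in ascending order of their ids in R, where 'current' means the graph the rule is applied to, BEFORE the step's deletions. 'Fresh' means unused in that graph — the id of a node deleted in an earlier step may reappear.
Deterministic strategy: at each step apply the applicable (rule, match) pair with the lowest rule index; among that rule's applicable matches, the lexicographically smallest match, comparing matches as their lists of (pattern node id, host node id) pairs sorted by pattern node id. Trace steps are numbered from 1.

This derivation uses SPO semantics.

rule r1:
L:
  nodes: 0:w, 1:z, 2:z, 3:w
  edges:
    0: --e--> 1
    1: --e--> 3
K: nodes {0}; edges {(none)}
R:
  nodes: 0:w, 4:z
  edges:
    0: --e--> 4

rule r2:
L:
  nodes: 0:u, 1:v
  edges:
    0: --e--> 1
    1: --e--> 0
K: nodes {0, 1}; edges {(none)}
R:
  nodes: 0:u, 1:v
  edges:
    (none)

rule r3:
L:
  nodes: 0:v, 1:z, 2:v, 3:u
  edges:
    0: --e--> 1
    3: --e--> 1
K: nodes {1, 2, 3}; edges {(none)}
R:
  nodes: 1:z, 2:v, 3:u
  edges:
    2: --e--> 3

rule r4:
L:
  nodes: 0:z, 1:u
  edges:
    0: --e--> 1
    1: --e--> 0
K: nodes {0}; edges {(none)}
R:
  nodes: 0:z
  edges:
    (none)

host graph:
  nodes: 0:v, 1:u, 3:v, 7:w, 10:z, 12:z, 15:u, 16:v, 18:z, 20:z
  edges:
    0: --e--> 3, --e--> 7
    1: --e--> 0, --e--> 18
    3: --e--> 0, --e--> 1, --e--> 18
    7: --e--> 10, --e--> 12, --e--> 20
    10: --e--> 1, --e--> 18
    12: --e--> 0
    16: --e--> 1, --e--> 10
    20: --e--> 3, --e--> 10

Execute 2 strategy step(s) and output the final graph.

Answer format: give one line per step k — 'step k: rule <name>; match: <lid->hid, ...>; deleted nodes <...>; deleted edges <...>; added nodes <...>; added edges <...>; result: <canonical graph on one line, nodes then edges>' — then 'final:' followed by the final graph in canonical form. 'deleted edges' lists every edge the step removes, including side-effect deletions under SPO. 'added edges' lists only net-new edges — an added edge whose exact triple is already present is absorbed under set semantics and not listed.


step 1: rule r3; match: 0->3, 1->18, 2->0, 3->1; deleted nodes 3; deleted edges (0,3,e); (1,18,e); (3,0,e); (3,1,e); (3,18,e); (20,3,e); added nodes (none); added edges (0,1,e); result: nodes: 0:v, 1:u, 7:w, 10:z, 12:z, 15:u, 16:v, 18:z, 20:z edges: (0,1,e); (0,7,e); (1,0,e); (7,10,e); (7,12,e); (7,20,e); (10,1,e); (10,18,e); (12,0,e); (16,1,e); (16,10,e); (20,10,e)
step 2: rule r2; match: 0->1, 1->0; deleted nodes (none); deleted edges (0,1,e); (1,0,e); added nodes (none); added edges (none); result: nodes: 0:v, 1:u, 7:w, 10:z, 12:z, 15:u, 16:v, 18:z, 20:z edges: (0,7,e); (7,10,e); (7,12,e); (7,20,e); (10,1,e); (10,18,e); (12,0,e); (16,1,e); (16,10,e); (20,10,e)
final:
nodes: 0:v, 1:u, 7:w, 10:z, 12:z, 15:u, 16:v, 18:z, 20:z
edges: (0,7,e); (7,10,e); (7,12,e); (7,20,e); (10,1,e); (10,18,e); (12,0,e); (16,1,e); (16,10,e); (20,10,e)


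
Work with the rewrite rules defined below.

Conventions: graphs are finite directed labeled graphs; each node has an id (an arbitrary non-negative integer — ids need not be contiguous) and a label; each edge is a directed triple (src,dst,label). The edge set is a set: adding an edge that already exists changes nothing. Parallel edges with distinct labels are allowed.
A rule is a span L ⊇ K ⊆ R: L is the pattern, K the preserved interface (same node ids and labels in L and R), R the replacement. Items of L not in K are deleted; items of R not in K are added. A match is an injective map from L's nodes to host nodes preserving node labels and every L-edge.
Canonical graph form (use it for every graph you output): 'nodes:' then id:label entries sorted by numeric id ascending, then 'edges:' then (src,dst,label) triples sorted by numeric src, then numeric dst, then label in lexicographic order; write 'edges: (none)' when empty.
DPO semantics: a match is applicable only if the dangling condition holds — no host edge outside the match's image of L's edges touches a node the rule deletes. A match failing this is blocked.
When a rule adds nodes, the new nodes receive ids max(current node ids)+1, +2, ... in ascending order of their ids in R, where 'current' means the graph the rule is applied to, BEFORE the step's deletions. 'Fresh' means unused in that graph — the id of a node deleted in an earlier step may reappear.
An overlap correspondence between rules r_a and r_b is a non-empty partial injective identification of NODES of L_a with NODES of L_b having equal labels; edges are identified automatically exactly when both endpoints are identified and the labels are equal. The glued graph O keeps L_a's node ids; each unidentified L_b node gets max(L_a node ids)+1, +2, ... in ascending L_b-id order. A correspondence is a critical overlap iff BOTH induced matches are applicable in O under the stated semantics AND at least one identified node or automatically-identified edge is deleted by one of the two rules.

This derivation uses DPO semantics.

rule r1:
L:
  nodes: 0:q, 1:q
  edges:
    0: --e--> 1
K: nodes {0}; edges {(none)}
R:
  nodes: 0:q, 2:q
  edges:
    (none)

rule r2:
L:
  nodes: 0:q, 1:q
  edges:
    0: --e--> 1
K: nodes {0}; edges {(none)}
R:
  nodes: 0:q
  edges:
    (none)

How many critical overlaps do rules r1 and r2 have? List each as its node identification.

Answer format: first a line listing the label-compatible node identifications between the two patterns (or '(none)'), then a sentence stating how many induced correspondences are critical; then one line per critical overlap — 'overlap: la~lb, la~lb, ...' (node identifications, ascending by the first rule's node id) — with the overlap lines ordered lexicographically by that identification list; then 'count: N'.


label-compatible node identifications between L(r1) and L(r2): 0~0, 0~1, 1~0, 1~1
1 of the induced correspondences is a critical overlap of r1 and r2.
overlap: 0~0, 1~1
count: 1


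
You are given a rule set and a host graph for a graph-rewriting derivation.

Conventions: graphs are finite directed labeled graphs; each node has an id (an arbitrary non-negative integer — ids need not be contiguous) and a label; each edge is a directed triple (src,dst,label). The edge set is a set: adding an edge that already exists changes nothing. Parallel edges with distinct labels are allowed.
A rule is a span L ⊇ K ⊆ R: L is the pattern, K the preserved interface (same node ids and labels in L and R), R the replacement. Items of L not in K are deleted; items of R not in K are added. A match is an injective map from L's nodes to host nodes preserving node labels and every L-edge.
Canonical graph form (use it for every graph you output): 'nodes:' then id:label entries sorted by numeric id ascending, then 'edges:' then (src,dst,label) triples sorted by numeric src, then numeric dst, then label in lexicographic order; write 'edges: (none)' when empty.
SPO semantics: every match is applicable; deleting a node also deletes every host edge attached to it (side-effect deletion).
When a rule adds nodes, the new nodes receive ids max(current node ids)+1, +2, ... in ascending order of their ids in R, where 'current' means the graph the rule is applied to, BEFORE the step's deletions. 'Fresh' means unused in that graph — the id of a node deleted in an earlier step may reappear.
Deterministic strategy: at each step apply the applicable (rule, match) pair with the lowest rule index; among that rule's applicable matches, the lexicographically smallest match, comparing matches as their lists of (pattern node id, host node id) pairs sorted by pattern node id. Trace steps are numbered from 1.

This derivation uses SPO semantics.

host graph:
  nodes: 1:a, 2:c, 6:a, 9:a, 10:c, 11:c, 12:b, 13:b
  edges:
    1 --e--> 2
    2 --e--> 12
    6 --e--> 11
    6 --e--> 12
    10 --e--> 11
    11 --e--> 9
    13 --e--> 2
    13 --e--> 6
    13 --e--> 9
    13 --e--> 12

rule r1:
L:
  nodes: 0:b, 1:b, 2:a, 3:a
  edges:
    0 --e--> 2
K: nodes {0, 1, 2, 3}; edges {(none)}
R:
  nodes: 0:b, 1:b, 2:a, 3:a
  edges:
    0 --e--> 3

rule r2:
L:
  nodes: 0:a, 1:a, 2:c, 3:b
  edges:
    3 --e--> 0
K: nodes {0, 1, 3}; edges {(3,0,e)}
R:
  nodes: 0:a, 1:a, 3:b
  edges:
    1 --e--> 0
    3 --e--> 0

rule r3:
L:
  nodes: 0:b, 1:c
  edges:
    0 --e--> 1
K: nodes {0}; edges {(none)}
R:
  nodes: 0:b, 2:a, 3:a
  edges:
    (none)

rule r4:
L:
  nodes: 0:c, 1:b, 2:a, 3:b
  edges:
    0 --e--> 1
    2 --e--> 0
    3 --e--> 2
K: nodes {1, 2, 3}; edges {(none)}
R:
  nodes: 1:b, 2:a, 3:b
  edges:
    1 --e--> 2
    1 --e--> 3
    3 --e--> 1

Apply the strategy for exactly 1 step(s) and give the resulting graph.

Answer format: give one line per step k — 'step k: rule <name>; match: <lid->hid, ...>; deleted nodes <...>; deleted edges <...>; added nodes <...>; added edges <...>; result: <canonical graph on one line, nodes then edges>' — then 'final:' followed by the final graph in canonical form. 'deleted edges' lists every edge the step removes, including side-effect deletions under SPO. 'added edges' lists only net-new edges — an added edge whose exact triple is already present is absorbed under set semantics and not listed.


step 1: rule r1; match: 0->13, 1->12, 2->6, 3->1; deleted nodes (none); deleted edges (13,6,e); added nodes (none); added edges (13,1,e); result: nodes: 1:a, 2:c, 6:a, 9:a, 10:c, 11:c, 12:b, 13:b edges: (1,2,e); (2,12,e); (6,11,e); (6,12,e); (10,11,e); (11,9,e); (13,1,e); (13,2,e); (13,9,e); (13,12,e)
final:
nodes: 1:a, 2:c, 6:a, 9:a, 10:c, 11:c, 12:b, 13:b
edges: (1,2,e); (2,12,e); (6,11,e); (6,12,e); (10,11,e); (11,9,e); (13,1,e); (13,2,e); (13,9,e); (13,12,e)


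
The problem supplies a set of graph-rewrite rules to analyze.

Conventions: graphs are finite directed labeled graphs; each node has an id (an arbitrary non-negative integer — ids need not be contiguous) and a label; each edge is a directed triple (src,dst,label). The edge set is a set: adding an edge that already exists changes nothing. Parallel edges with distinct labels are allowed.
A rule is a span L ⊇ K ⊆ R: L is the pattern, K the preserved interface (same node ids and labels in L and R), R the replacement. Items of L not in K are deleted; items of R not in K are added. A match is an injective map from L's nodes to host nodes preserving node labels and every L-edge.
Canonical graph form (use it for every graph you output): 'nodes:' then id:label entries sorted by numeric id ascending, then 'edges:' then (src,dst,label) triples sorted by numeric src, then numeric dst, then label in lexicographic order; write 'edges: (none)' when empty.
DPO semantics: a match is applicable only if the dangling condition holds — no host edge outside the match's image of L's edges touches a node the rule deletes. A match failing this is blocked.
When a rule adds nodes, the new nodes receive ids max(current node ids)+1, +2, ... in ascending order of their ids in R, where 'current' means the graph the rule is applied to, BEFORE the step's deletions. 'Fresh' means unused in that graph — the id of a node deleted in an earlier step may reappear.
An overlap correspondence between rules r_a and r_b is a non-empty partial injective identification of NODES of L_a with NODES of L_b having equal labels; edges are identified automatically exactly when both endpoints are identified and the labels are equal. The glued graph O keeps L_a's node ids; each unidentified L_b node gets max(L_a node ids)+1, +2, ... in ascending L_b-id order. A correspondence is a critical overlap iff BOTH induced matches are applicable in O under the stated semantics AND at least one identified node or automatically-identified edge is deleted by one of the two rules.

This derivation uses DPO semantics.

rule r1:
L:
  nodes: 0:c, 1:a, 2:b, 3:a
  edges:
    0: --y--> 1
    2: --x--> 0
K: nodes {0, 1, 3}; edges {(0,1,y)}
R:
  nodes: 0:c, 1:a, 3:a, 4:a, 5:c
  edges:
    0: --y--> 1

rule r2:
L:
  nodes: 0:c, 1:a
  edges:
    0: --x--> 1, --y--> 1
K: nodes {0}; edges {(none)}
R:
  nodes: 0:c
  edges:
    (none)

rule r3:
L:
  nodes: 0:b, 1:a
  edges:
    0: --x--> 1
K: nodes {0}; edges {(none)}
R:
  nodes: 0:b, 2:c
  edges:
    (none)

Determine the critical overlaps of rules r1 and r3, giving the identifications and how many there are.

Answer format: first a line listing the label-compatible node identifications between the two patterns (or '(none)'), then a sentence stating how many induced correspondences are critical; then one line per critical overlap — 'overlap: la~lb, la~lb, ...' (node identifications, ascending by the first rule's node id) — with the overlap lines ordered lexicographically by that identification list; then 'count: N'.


label-compatible node identifications between L(r1) and L(r3): 1~1, 2~0, 3~1
1 of the induced correspondences is a critical overlap of r1 and r3.
overlap: 3~1
count: 1


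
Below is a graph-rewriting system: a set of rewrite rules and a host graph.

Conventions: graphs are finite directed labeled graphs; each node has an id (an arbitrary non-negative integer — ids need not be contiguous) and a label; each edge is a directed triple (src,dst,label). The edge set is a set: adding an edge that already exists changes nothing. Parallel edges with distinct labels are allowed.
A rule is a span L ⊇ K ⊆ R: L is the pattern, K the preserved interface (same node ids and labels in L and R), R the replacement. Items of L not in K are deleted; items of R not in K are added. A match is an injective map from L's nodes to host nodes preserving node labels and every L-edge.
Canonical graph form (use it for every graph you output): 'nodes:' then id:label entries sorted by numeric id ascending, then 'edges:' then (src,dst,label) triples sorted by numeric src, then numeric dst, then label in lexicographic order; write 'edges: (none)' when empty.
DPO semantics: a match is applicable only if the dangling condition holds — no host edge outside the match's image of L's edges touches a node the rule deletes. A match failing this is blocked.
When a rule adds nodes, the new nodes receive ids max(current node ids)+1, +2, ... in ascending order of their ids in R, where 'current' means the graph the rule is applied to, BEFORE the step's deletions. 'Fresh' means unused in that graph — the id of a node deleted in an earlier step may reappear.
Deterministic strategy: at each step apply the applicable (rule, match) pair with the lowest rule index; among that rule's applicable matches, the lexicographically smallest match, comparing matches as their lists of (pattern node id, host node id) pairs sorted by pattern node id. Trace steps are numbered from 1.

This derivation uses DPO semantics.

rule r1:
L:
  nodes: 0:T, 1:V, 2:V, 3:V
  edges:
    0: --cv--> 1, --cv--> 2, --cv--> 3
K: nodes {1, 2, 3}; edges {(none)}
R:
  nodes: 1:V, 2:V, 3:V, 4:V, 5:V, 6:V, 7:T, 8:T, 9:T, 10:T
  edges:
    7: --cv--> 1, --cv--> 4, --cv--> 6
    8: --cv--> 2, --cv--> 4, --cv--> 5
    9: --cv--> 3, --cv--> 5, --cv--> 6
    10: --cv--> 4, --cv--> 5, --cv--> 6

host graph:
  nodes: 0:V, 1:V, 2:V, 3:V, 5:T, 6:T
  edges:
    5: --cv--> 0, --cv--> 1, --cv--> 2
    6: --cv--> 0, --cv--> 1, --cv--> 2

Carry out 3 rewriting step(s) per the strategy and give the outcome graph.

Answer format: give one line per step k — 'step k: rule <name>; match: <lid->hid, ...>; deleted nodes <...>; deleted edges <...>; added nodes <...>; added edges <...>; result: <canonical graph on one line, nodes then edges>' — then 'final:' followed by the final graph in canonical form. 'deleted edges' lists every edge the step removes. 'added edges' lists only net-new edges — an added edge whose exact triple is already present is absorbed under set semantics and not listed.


step 1: rule r1; match: 0->5, 1->0, 2->1, 3->2; deleted nodes 5; deleted edges (5,0,cv); (5,1,cv); (5,2,cv); added nodes 7, 8, 9, 10, 11, 12, 13; added edges (10,0,cv); (10,7,cv); (10,9,cv); (11,1,cv); (11,7,cv); (11,8,cv); (12,2,cv); (12,8,cv); (12,9,cv); (13,7,cv); (13,8,cv); (13,9,cv); result: nodes: 0:V, 1:V, 2:V, 3:V, 6:T, 7:V, 8:V, 9:V, 10:T, 11:T, 12:T, 13:T edges: (6,0,cv); (6,1,cv); (6,2,cv); (10,0,cv); (10,7,cv); (10,9,cv); (11,1,cv); (11,7,cv); (11,8,cv); (12,2,cv); (12,8,cv); (12,9,cv); (13,7,cv); (13,8,cv); (13,9,cv)
step 2: rule r1; match: 0->6, 1->0, 2->1, 3->2; deleted nodes 6; deleted edges (6,0,cv); (6,1,cv); (6,2,cv); added nodes 14, 15, 16, 17, 18, 19, 20; added edges (17,0,cv); (17,14,cv); (17,16,cv); (18,1,cv); (18,14,cv); (18,15,cv); (19,2,cv); (19,15,cv); (19,16,cv); (20,14,cv); (20,15,cv); (20,16,cv); result: nodes: 0:V, 1:V, 2:V, 3:V, 7:V, 8:V, 9:V, 10:T, 11:T, 12:T, 13:T, 14:V, 15:V, 16:V, 17:T, 18:T, 19:T, 20:T edges: (10,0,cv); (10,7,cv); (10,9,cv); (11,1,cv); (11,7,cv); (11,8,cv); (12,2,cv); (12,8,cv); (12,9,cv); (13,7,cv); (13,8,cv); (13,9,cv); (17,0,cv); (17,14,cv); (17,16,cv); (18,1,cv); (18,14,cv); (18,15,cv); (19,2,cv); (19,15,cv); (19,16,cv); (20,14,cv); (20,15,cv); (20,16,cv)
step 3: rule r1; match: 0->10, 1->0, 2->7, 3->9; deleted nodes 10; deleted edges (10,0,cv); (10,7,cv); (10,9,cv); added nodes 21, 22, 23, 24, 25, 26, 27; added edges (24,0,cv); (24,21,cv); (24,23,cv); (25,7,cv); (25,21,cv); (25,22,cv); (26,9,cv); (26,22,cv); (26,23,cv); (27,21,cv); (27,22,cv); (27,23,cv); result: nodes: 0:V, 1:V, 2:V, 3:V, 7:V, 8:V, 9:V, 11:T, 12:T, 13:T, 14:V, 15:V, 16:V, 17:T, 18:T, 19:T, 20:T, 21:V, 22:V, 23:V, 24:T, 25:T, 26:T, 27:T edges: (11,1,cv); (11,7,cv); (11,8,cv); (12,2,cv); (12,8,cv); (12,9,cv); (13,7,cv); (13,8,cv); (13,9,cv); (17,0,cv); (17,14,cv); (17,16,cv); (18,1,cv); (18,14,cv); (18,15,cv); (19,2,cv); (19,15,cv); (19,16,cv); (20,14,cv); (20,15,cv); (20,16,cv); (24,0,cv); (24,21,cv); (24,23,cv); (25,7,cv); (25,21,cv); (25,22,cv); (26,9,cv); (26,22,cv); (26,23,cv); (27,21,cv); (27,22,cv); (27,23,cv)
final:
nodes: 0:V, 1:V, 2:V, 3:V, 7:V, 8:V, 9:V, 11:T, 12:T, 13:T, 14:V, 15:V, 16:V, 17:T, 18:T, 19:T, 20:T, 21:V, 22:V, 23:V, 24:T, 25:T, 26:T, 27:T
edges: (11,1,cv); (11,7,cv); (11,8,cv); (12,2,cv); (12,8,cv); (12,9,cv); (13,7,cv); (13,8,cv); (13,9,cv); (17,0,cv); (17,14,cv); (17,16,cv); (18,1,cv); (18,14,cv); (18,15,cv); (19,2,cv); (19,15,cv); (19,16,cv); (20,14,cv); (20,15,cv); (20,16,cv); (24,0,cv); (24,21,cv); (24,23,cv); (25,7,cv); (25,21,cv); (25,22,cv); (26,9,cv); (26,22,cv); (26,23,cv); (27,21,cv); (27,22,cv); (27,23,cv)


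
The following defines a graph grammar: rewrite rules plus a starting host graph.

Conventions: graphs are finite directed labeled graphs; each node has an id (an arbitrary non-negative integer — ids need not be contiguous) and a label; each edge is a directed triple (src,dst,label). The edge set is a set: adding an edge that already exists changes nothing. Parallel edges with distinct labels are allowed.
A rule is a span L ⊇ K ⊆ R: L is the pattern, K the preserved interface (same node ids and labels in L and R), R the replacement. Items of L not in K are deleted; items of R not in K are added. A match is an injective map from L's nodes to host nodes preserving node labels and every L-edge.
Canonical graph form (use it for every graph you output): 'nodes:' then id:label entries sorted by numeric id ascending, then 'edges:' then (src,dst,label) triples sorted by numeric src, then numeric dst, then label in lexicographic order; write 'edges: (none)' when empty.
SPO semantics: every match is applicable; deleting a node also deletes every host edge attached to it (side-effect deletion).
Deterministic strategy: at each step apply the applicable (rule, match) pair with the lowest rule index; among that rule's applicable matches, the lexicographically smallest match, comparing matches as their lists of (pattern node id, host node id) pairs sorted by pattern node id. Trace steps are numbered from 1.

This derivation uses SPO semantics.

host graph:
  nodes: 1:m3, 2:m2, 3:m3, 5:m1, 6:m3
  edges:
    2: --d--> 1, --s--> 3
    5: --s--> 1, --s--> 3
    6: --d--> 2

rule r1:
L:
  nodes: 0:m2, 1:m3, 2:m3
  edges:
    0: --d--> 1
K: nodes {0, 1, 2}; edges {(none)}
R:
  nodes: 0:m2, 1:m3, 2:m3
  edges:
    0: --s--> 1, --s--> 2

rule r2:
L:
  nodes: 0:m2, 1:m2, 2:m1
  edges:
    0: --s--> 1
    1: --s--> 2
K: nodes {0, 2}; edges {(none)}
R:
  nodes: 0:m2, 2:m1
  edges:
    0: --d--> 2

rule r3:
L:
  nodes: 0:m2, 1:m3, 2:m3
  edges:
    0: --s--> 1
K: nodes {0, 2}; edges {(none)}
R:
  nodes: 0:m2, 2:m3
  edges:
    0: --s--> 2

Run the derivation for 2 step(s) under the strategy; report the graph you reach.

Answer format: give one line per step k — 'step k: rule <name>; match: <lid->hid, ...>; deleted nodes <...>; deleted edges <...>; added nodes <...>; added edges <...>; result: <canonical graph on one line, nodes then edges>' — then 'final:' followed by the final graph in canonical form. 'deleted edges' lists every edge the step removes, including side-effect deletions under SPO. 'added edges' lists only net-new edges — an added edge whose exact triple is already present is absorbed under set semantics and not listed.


step 1: rule r1; match: 0->2, 1->1, 2->3; deleted nodes (none); deleted edges (2,1,d); added nodes (none); added edges (2,1,s); result: nodes: 1:m3, 2:m2, 3:m3, 5:m1, 6:m3 edges: (2,1,s); (2,3,s); (5,1,s); (5,3,s); (6,2,d)
step 2: rule r3; match: 0->2, 1->1, 2->3; deleted nodes 1; deleted edges (2,1,s); (5,1,s); added nodes (none); added edges (none); result: nodes: 2:m2, 3:m3, 5:m1, 6:m3 edges: (2,3,s); (5,3,s); (6,2,d)
final:
nodes: 2:m2, 3:m3, 5:m1, 6:m3
edges: (2,3,s); (5,3,s); (6,2,d)
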